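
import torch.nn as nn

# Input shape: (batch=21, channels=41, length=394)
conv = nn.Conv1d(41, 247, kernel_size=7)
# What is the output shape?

Input shape: (21, 41, 394)
Output shape: (21, 247, 388)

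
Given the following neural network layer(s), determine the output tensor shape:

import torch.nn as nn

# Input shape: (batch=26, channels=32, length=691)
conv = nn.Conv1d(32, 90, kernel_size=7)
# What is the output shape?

Input shape: (26, 32, 691)
Output shape: (26, 90, 685)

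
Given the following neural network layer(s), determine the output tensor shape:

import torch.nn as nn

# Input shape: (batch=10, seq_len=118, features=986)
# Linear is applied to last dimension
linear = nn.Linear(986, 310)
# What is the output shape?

Input shape: (10, 118, 986)
Output shape: (10, 118, 310)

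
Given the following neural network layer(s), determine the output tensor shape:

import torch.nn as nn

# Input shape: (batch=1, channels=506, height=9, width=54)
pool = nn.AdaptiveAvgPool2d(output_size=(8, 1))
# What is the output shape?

Input shape: (1, 506, 9, 54)
Output shape: (1, 506, 8, 1)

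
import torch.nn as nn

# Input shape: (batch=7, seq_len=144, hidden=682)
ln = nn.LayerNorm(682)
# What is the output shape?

Input shape: (7, 144, 682)
Output shape: (7, 144, 682)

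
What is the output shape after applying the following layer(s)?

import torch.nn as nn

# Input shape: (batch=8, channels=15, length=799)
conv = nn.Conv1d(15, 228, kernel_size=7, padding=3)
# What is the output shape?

Input shape: (8, 15, 799)
Output shape: (8, 228, 799)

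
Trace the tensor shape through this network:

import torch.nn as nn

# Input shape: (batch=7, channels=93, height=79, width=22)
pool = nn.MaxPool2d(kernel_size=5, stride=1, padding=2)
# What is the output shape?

Input shape: (7, 93, 79, 22)
Output shape: (7, 93, 79, 22)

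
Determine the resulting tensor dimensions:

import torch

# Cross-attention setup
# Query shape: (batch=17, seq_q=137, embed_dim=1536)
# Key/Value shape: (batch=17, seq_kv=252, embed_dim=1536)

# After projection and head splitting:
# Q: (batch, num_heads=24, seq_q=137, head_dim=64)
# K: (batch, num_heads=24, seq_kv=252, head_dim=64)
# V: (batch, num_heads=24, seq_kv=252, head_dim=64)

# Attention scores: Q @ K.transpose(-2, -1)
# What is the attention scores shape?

Input shape: (17, 137, 1536)
Output shape: (17, 24, 137, 252)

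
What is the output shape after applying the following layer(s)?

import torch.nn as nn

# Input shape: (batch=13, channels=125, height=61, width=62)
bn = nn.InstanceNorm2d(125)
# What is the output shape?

Input shape: (13, 125, 61, 62)
Output shape: (13, 125, 61, 62)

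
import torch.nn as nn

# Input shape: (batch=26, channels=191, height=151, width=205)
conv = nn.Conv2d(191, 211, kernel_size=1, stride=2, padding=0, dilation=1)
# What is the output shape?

Input shape: (26, 191, 151, 205)
Output shape: (26, 211, 76, 103)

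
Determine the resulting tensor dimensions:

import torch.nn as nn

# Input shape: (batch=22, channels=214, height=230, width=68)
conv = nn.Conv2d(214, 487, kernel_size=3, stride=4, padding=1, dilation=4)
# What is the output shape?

Input shape: (22, 214, 230, 68)
Output shape: (22, 487, 56, 16)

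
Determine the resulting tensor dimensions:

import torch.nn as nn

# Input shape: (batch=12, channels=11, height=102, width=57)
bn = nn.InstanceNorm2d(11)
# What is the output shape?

Input shape: (12, 11, 102, 57)
Output shape: (12, 11, 102, 57)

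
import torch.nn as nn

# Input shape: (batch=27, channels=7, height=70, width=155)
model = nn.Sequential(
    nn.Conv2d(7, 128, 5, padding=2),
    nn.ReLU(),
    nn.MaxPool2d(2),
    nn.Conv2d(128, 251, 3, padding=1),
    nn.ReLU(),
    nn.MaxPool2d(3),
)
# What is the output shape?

Input shape: (27, 7, 70, 155)
  -> after first Conv2d: (27, 128, 70, 155)
  -> after first MaxPool2d: (27, 128, 35, 77)
  -> after second Conv2d: (27, 251, 35, 77)
Output shape: (27, 251, 11, 25)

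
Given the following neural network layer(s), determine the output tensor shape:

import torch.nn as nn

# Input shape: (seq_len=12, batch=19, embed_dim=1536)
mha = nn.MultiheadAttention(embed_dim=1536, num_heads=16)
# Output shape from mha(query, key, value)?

Input shape: (12, 19, 1536)
Output shape: (12, 19, 1536)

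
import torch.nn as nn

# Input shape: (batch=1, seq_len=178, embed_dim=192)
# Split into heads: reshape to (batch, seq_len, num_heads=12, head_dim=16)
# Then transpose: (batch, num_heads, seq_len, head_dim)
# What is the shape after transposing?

Input shape: (1, 178, 192)
  -> after reshape: (1, 178, 12, 16)
Output shape: (1, 12, 178, 16)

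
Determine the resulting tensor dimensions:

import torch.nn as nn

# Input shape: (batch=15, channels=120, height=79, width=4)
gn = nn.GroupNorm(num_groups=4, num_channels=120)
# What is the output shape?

Input shape: (15, 120, 79, 4)
Output shape: (15, 120, 79, 4)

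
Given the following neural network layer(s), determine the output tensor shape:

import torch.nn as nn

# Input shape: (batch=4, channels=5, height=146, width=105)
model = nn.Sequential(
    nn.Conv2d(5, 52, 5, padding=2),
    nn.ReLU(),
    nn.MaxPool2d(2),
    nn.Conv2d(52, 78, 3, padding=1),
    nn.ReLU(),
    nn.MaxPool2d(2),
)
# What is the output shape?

Input shape: (4, 5, 146, 105)
  -> after first Conv2d: (4, 52, 146, 105)
  -> after first MaxPool2d: (4, 52, 73, 52)
  -> after second Conv2d: (4, 78, 73, 52)
Output shape: (4, 78, 36, 26)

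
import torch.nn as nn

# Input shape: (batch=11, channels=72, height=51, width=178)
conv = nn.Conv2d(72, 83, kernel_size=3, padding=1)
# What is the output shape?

Input shape: (11, 72, 51, 178)
Output shape: (11, 83, 51, 178)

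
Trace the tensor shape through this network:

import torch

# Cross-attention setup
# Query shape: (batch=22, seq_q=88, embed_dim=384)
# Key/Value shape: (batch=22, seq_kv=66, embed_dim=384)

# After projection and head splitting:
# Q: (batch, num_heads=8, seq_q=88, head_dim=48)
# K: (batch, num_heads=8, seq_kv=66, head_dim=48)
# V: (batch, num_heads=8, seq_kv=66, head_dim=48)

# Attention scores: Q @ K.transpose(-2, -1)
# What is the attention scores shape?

Input shape: (22, 88, 384)
Output shape: (22, 8, 88, 66)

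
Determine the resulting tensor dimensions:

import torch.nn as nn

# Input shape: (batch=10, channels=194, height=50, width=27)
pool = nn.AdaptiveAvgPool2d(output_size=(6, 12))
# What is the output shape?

Input shape: (10, 194, 50, 27)
Output shape: (10, 194, 6, 12)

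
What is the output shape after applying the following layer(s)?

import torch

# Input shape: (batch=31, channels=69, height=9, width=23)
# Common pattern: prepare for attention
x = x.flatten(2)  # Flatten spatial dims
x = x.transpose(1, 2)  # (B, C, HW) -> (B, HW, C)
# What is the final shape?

Input shape: (31, 69, 9, 23)
  -> after flatten(2): (31, 69, 207)
Output shape: (31, 207, 69)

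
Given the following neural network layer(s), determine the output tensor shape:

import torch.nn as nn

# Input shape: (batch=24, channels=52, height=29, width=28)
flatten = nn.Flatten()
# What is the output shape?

Input shape: (24, 52, 29, 28)
Output shape: (24, 42224)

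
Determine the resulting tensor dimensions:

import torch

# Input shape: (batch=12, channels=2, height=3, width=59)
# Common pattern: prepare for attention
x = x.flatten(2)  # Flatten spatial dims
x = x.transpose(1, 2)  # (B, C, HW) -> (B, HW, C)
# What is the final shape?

Input shape: (12, 2, 3, 59)
  -> after flatten(2): (12, 2, 177)
Output shape: (12, 177, 2)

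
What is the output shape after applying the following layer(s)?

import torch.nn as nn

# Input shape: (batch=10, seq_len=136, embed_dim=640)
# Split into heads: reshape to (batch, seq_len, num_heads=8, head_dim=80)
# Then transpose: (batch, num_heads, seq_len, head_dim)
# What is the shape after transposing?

Input shape: (10, 136, 640)
  -> after reshape: (10, 136, 8, 80)
Output shape: (10, 8, 136, 80)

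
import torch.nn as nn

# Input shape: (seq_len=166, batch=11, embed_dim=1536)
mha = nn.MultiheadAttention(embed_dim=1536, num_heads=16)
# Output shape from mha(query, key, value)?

Input shape: (166, 11, 1536)
Output shape: (166, 11, 1536)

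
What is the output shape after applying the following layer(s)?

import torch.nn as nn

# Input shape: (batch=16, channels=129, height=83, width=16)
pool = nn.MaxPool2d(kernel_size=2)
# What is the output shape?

Input shape: (16, 129, 83, 16)
Output shape: (16, 129, 41, 8)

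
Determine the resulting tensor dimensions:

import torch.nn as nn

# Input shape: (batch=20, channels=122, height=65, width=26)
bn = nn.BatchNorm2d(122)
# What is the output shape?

Input shape: (20, 122, 65, 26)
Output shape: (20, 122, 65, 26)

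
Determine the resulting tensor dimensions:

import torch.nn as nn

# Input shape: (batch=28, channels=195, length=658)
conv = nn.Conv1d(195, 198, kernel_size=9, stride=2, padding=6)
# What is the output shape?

Input shape: (28, 195, 658)
Output shape: (28, 198, 331)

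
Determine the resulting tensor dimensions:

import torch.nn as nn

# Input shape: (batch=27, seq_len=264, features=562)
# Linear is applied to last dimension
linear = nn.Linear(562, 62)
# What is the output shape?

Input shape: (27, 264, 562)
Output shape: (27, 264, 62)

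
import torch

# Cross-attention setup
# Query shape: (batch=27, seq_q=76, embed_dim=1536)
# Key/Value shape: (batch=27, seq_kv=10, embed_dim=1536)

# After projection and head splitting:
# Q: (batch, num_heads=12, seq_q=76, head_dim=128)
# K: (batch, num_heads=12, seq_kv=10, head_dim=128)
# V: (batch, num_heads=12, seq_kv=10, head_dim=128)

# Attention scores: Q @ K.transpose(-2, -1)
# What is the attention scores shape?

Input shape: (27, 76, 1536)
Output shape: (27, 12, 76, 10)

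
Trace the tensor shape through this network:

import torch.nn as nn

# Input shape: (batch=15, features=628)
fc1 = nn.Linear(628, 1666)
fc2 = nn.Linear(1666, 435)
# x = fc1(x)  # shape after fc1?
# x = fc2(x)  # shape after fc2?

Input shape: (15, 628)
  -> after fc1: (15, 1666)
Output shape: (15, 435)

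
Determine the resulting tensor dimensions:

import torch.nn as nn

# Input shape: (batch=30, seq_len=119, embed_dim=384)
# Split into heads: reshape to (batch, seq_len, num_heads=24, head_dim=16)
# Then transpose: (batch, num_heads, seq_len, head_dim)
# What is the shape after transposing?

Input shape: (30, 119, 384)
  -> after reshape: (30, 119, 24, 16)
Output shape: (30, 24, 119, 16)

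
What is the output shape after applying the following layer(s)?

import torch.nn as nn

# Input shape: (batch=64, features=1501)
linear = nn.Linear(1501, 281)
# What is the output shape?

Input shape: (64, 1501)
Output shape: (64, 281)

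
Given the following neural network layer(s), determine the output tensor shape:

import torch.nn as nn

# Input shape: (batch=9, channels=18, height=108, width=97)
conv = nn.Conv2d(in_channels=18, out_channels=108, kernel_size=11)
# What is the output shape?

Input shape: (9, 18, 108, 97)
Output shape: (9, 108, 98, 87)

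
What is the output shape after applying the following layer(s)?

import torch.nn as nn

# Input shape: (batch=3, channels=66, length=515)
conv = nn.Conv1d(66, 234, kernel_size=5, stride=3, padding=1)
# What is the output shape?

Input shape: (3, 66, 515)
Output shape: (3, 234, 171)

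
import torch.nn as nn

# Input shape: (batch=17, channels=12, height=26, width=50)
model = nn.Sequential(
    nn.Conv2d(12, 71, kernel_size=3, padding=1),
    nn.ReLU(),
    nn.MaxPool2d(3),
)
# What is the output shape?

Input shape: (17, 12, 26, 50)
  -> after Conv2d: (17, 71, 26, 50)
  -> after ReLU: (17, 71, 26, 50)
Output shape: (17, 71, 8, 16)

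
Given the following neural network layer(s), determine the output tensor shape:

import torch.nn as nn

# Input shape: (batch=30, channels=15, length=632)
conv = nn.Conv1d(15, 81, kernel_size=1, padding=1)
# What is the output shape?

Input shape: (30, 15, 632)
Output shape: (30, 81, 634)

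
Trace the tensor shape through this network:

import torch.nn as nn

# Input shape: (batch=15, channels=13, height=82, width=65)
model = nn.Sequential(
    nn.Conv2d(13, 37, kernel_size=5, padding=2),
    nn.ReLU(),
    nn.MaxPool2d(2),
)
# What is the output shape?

Input shape: (15, 13, 82, 65)
  -> after Conv2d: (15, 37, 82, 65)
  -> after ReLU: (15, 37, 82, 65)
Output shape: (15, 37, 41, 32)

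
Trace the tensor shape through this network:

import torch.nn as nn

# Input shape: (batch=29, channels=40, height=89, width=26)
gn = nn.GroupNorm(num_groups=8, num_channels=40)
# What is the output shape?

Input shape: (29, 40, 89, 26)
Output shape: (29, 40, 89, 26)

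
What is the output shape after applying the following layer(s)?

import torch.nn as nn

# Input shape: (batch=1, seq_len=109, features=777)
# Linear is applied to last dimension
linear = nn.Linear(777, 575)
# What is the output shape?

Input shape: (1, 109, 777)
Output shape: (1, 109, 575)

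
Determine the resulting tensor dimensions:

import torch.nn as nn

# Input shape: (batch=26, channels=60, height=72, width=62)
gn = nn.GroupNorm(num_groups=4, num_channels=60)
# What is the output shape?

Input shape: (26, 60, 72, 62)
Output shape: (26, 60, 72, 62)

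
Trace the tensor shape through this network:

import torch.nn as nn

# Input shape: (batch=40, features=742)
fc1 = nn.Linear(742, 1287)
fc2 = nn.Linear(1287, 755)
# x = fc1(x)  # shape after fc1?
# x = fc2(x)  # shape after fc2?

Input shape: (40, 742)
  -> after fc1: (40, 1287)
Output shape: (40, 755)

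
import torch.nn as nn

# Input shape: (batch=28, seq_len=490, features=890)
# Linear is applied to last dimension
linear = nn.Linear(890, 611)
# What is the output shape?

Input shape: (28, 490, 890)
Output shape: (28, 490, 611)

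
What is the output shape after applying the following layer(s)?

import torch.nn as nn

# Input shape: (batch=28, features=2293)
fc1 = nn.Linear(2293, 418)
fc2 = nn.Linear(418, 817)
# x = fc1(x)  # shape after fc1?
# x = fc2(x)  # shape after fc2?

Input shape: (28, 2293)
  -> after fc1: (28, 418)
Output shape: (28, 817)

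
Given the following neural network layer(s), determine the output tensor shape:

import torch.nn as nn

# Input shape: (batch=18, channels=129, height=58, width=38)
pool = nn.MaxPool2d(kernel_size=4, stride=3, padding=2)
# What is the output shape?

Input shape: (18, 129, 58, 38)
Output shape: (18, 129, 20, 13)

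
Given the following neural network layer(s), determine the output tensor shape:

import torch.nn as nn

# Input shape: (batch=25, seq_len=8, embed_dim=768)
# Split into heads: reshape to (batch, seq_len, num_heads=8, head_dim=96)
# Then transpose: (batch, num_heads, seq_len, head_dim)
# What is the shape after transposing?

Input shape: (25, 8, 768)
  -> after reshape: (25, 8, 8, 96)
Output shape: (25, 8, 8, 96)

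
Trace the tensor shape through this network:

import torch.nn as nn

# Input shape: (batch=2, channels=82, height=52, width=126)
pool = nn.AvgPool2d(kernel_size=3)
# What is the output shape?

Input shape: (2, 82, 52, 126)
Output shape: (2, 82, 17, 42)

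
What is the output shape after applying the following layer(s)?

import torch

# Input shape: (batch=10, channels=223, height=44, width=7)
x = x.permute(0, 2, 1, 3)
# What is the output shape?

Input shape: (10, 223, 44, 7)
Output shape: (10, 44, 223, 7)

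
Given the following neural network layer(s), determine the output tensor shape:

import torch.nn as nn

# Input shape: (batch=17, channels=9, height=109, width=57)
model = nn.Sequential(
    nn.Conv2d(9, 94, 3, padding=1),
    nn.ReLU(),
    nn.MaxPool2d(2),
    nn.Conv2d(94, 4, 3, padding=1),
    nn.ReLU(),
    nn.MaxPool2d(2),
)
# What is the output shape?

Input shape: (17, 9, 109, 57)
  -> after first Conv2d: (17, 94, 109, 57)
  -> after first MaxPool2d: (17, 94, 54, 28)
  -> after second Conv2d: (17, 4, 54, 28)
Output shape: (17, 4, 27, 14)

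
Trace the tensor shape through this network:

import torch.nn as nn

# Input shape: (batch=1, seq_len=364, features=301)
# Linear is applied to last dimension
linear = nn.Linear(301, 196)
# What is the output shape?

Input shape: (1, 364, 301)
Output shape: (1, 364, 196)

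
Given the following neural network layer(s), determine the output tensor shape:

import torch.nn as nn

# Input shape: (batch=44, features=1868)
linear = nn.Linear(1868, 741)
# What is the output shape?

Input shape: (44, 1868)
Output shape: (44, 741)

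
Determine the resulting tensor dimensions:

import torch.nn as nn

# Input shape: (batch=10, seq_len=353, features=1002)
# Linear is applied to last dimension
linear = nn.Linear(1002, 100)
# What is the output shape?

Input shape: (10, 353, 1002)
Output shape: (10, 353, 100)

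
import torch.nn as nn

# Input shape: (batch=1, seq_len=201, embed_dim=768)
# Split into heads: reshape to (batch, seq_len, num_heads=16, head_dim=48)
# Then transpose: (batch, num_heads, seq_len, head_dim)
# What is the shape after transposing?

Input shape: (1, 201, 768)
  -> after reshape: (1, 201, 16, 48)
Output shape: (1, 16, 201, 48)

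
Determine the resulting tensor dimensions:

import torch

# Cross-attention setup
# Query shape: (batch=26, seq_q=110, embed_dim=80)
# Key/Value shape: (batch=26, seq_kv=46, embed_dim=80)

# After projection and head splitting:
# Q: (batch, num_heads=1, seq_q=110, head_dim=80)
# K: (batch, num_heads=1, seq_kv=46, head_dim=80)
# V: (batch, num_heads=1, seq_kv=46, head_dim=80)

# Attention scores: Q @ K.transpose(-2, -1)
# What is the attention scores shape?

Input shape: (26, 110, 80)
Output shape: (26, 1, 110, 46)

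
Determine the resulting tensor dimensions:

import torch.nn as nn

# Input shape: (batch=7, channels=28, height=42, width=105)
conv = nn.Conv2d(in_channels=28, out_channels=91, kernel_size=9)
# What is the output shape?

Input shape: (7, 28, 42, 105)
Output shape: (7, 91, 34, 97)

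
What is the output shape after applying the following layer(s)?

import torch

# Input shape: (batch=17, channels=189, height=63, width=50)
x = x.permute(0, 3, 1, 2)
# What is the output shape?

Input shape: (17, 189, 63, 50)
Output shape: (17, 50, 189, 63)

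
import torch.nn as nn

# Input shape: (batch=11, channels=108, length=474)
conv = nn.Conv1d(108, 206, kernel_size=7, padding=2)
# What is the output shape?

Input shape: (11, 108, 474)
Output shape: (11, 206, 472)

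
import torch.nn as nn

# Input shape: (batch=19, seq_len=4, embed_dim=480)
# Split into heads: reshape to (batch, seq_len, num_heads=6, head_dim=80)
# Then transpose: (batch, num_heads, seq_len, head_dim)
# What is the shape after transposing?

Input shape: (19, 4, 480)
  -> after reshape: (19, 4, 6, 80)
Output shape: (19, 6, 4, 80)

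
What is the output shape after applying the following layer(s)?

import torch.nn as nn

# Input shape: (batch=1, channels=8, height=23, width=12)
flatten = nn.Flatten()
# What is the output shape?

Input shape: (1, 8, 23, 12)
Output shape: (1, 2208)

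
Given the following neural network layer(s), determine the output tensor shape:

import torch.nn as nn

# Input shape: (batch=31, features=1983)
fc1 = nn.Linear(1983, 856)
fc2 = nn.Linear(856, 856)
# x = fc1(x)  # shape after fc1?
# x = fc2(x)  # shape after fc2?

Input shape: (31, 1983)
  -> after fc1: (31, 856)
Output shape: (31, 856)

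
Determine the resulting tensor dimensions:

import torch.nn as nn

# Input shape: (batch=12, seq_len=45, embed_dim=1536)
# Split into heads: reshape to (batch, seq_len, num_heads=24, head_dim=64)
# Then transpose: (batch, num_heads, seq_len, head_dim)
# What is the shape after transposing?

Input shape: (12, 45, 1536)
  -> after reshape: (12, 45, 24, 64)
Output shape: (12, 24, 45, 64)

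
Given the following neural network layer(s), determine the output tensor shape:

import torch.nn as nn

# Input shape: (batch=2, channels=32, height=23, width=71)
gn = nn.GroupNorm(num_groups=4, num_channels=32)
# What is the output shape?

Input shape: (2, 32, 23, 71)
Output shape: (2, 32, 23, 71)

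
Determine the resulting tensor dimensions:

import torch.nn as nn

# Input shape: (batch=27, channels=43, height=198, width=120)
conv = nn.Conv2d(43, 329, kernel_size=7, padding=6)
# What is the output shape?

Input shape: (27, 43, 198, 120)
Output shape: (27, 329, 204, 126)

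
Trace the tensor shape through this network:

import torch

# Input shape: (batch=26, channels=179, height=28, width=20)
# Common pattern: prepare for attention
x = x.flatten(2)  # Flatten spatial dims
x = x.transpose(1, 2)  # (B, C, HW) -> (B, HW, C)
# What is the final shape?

Input shape: (26, 179, 28, 20)
  -> after flatten(2): (26, 179, 560)
Output shape: (26, 560, 179)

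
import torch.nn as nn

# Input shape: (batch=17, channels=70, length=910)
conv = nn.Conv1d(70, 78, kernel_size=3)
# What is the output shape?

Input shape: (17, 70, 910)
Output shape: (17, 78, 908)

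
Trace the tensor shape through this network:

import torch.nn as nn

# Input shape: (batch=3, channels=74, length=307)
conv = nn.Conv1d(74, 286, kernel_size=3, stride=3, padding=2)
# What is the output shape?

Input shape: (3, 74, 307)
Output shape: (3, 286, 103)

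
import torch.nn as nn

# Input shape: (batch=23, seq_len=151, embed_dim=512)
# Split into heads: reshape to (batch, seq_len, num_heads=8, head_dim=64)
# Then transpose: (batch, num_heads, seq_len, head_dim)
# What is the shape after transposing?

Input shape: (23, 151, 512)
  -> after reshape: (23, 151, 8, 64)
Output shape: (23, 8, 151, 64)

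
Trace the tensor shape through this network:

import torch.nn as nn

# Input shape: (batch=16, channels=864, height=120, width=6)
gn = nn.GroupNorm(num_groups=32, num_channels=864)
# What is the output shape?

Input shape: (16, 864, 120, 6)
Output shape: (16, 864, 120, 6)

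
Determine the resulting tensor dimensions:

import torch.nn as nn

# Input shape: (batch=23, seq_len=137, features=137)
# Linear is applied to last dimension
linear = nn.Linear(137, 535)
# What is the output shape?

Input shape: (23, 137, 137)
Output shape: (23, 137, 535)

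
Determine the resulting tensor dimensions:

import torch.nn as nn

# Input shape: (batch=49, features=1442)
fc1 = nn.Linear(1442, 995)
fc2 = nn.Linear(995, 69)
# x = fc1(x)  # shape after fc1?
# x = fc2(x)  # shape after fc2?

Input shape: (49, 1442)
  -> after fc1: (49, 995)
Output shape: (49, 69)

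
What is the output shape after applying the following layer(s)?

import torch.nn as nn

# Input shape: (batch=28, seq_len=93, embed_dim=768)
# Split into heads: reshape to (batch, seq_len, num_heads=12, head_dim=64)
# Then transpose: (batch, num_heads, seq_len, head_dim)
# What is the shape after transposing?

Input shape: (28, 93, 768)
  -> after reshape: (28, 93, 12, 64)
Output shape: (28, 12, 93, 64)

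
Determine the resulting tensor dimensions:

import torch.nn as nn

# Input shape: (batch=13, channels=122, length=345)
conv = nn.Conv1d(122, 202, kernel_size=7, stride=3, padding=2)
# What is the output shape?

Input shape: (13, 122, 345)
Output shape: (13, 202, 115)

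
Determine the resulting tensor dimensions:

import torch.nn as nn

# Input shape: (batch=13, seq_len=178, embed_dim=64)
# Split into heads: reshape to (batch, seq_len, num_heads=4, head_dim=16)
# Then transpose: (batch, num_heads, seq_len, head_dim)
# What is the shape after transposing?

Input shape: (13, 178, 64)
  -> after reshape: (13, 178, 4, 16)
Output shape: (13, 4, 178, 16)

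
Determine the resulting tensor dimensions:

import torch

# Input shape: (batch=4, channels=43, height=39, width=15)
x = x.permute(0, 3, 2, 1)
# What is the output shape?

Input shape: (4, 43, 39, 15)
Output shape: (4, 15, 39, 43)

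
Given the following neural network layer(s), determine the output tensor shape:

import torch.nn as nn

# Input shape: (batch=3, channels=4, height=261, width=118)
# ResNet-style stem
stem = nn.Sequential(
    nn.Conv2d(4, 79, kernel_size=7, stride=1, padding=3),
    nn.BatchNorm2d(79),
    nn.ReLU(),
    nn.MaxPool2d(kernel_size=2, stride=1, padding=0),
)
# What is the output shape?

Input shape: (3, 4, 261, 118)
  -> after Conv2d 7x7 stride=1: (3, 79, 261, 118)
Output shape: (3, 79, 260, 117)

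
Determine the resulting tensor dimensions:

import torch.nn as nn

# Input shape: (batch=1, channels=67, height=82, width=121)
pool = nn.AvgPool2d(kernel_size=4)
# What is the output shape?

Input shape: (1, 67, 82, 121)
Output shape: (1, 67, 20, 30)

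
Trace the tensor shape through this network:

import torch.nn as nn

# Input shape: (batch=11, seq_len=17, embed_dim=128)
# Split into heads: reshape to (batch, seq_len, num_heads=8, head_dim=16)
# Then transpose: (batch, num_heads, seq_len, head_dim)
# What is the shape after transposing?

Input shape: (11, 17, 128)
  -> after reshape: (11, 17, 8, 16)
Output shape: (11, 8, 17, 16)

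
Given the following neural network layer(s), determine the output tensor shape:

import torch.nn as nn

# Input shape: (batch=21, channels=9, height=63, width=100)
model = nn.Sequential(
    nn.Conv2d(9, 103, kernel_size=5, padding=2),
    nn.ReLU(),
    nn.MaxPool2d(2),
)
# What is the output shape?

Input shape: (21, 9, 63, 100)
  -> after Conv2d: (21, 103, 63, 100)
  -> after ReLU: (21, 103, 63, 100)
Output shape: (21, 103, 31, 50)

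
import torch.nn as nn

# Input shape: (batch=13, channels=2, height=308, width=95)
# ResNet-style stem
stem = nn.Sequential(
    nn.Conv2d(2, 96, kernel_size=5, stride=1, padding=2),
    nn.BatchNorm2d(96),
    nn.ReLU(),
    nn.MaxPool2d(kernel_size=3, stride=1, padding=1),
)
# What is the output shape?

Input shape: (13, 2, 308, 95)
  -> after Conv2d 5x5 stride=1: (13, 96, 308, 95)
Output shape: (13, 96, 308, 95)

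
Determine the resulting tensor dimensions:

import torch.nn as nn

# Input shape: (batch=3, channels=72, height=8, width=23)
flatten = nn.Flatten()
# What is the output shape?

Input shape: (3, 72, 8, 23)
Output shape: (3, 13248)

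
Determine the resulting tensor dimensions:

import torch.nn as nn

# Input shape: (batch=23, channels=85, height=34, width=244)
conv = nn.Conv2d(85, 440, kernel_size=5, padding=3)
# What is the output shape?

Input shape: (23, 85, 34, 244)
Output shape: (23, 440, 36, 246)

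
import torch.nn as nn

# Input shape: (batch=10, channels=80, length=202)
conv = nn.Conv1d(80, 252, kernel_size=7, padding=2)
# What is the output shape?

Input shape: (10, 80, 202)
Output shape: (10, 252, 200)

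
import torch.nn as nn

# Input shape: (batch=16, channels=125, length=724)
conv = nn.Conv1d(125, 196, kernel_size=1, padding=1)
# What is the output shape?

Input shape: (16, 125, 724)
Output shape: (16, 196, 726)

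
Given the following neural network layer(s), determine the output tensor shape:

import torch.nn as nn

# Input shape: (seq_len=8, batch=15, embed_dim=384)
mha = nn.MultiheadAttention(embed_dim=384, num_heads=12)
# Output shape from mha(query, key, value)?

Input shape: (8, 15, 384)
Output shape: (8, 15, 384)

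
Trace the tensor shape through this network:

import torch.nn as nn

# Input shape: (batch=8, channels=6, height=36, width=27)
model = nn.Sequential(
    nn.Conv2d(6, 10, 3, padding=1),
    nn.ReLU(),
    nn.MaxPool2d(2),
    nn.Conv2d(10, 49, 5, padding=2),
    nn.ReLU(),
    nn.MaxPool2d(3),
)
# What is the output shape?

Input shape: (8, 6, 36, 27)
  -> after first Conv2d: (8, 10, 36, 27)
  -> after first MaxPool2d: (8, 10, 18, 13)
  -> after second Conv2d: (8, 49, 18, 13)
Output shape: (8, 49, 6, 4)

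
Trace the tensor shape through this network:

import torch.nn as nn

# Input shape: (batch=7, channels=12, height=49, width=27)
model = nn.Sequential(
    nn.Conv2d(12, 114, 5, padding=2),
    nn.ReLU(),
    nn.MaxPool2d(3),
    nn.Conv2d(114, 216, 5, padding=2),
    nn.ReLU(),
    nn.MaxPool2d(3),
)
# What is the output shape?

Input shape: (7, 12, 49, 27)
  -> after first Conv2d: (7, 114, 49, 27)
  -> after first MaxPool2d: (7, 114, 16, 9)
  -> after second Conv2d: (7, 216, 16, 9)
Output shape: (7, 216, 5, 3)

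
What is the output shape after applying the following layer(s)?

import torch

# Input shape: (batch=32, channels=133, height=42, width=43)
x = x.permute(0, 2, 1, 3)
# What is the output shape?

Input shape: (32, 133, 42, 43)
Output shape: (32, 42, 133, 43)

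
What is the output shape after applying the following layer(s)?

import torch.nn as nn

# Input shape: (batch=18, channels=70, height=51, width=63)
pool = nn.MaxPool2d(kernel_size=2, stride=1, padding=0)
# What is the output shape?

Input shape: (18, 70, 51, 63)
Output shape: (18, 70, 50, 62)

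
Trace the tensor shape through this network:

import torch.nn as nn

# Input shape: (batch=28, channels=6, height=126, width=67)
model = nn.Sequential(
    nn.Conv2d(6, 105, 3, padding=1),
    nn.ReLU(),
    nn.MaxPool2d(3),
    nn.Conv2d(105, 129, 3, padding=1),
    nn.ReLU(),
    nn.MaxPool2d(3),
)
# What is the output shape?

Input shape: (28, 6, 126, 67)
  -> after first Conv2d: (28, 105, 126, 67)
  -> after first MaxPool2d: (28, 105, 42, 22)
  -> after second Conv2d: (28, 129, 42, 22)
Output shape: (28, 129, 14, 7)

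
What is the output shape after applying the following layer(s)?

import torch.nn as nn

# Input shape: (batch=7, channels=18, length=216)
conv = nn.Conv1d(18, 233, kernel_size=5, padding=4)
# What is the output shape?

Input shape: (7, 18, 216)
Output shape: (7, 233, 220)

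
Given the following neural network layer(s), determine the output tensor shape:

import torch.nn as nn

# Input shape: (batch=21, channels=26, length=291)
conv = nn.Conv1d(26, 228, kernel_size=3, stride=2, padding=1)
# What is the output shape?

Input shape: (21, 26, 291)
Output shape: (21, 228, 146)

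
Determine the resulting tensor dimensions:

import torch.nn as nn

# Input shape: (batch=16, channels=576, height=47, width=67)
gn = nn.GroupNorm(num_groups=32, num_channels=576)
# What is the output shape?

Input shape: (16, 576, 47, 67)
Output shape: (16, 576, 47, 67)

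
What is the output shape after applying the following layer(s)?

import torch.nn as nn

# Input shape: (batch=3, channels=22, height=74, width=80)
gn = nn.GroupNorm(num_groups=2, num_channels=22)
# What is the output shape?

Input shape: (3, 22, 74, 80)
Output shape: (3, 22, 74, 80)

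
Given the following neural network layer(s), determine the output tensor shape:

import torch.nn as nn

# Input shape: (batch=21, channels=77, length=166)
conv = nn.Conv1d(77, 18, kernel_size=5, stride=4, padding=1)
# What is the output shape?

Input shape: (21, 77, 166)
Output shape: (21, 18, 41)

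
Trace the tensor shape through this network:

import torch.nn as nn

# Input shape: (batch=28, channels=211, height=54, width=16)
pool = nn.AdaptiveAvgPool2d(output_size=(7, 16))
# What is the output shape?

Input shape: (28, 211, 54, 16)
Output shape: (28, 211, 7, 16)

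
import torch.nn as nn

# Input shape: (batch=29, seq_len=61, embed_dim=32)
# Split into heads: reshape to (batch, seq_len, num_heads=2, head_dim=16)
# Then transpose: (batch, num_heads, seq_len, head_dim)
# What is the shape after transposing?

Input shape: (29, 61, 32)
  -> after reshape: (29, 61, 2, 16)
Output shape: (29, 2, 61, 16)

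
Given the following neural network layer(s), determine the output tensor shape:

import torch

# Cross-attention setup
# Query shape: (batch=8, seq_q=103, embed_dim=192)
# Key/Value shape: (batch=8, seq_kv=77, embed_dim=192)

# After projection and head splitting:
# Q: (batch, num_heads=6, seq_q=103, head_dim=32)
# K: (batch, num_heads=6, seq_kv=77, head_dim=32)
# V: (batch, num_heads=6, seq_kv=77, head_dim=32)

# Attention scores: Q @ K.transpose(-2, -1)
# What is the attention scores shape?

Input shape: (8, 103, 192)
Output shape: (8, 6, 103, 77)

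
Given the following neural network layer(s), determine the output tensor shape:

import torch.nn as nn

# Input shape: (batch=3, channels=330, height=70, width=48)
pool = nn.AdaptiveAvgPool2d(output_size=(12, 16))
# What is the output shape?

Input shape: (3, 330, 70, 48)
Output shape: (3, 330, 12, 16)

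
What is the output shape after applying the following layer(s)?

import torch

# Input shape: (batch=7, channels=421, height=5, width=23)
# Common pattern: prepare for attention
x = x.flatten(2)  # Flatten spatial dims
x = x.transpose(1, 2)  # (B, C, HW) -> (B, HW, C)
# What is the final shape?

Input shape: (7, 421, 5, 23)
  -> after flatten(2): (7, 421, 115)
Output shape: (7, 115, 421)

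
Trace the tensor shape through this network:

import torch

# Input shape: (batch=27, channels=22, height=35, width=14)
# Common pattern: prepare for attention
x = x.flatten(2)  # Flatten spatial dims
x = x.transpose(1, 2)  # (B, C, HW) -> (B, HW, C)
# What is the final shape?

Input shape: (27, 22, 35, 14)
  -> after flatten(2): (27, 22, 490)
Output shape: (27, 490, 22)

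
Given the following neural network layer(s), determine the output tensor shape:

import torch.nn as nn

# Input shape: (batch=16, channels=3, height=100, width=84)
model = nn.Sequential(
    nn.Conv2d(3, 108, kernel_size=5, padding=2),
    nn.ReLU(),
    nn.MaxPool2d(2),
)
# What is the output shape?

Input shape: (16, 3, 100, 84)
  -> after Conv2d: (16, 108, 100, 84)
  -> after ReLU: (16, 108, 100, 84)
Output shape: (16, 108, 50, 42)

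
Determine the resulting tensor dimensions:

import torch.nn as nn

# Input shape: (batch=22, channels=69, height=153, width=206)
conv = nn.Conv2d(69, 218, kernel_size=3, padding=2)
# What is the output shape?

Input shape: (22, 69, 153, 206)
Output shape: (22, 218, 155, 208)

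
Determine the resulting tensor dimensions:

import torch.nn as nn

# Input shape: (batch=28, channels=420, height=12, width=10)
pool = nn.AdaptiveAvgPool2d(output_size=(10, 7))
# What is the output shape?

Input shape: (28, 420, 12, 10)
Output shape: (28, 420, 10, 7)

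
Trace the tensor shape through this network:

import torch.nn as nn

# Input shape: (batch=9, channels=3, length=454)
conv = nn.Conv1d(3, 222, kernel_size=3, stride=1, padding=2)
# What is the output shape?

Input shape: (9, 3, 454)
Output shape: (9, 222, 456)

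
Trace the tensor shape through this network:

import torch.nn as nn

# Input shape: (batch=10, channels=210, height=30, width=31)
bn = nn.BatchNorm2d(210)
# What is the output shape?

Input shape: (10, 210, 30, 31)
Output shape: (10, 210, 30, 31)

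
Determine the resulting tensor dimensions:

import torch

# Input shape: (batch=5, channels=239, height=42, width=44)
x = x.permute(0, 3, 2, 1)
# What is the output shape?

Input shape: (5, 239, 42, 44)
Output shape: (5, 44, 42, 239)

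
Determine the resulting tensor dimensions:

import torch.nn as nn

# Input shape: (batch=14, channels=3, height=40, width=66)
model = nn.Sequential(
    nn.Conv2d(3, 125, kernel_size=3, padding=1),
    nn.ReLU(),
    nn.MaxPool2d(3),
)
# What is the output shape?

Input shape: (14, 3, 40, 66)
  -> after Conv2d: (14, 125, 40, 66)
  -> after ReLU: (14, 125, 40, 66)
Output shape: (14, 125, 13, 22)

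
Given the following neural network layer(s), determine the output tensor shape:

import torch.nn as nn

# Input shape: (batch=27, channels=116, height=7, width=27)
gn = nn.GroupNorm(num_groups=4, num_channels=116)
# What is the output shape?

Input shape: (27, 116, 7, 27)
Output shape: (27, 116, 7, 27)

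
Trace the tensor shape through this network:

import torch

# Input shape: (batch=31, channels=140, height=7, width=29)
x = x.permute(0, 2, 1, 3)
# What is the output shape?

Input shape: (31, 140, 7, 29)
Output shape: (31, 7, 140, 29)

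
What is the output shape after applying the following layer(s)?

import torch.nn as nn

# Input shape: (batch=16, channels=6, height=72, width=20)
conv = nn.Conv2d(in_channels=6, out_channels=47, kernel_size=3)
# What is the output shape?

Input shape: (16, 6, 72, 20)
Output shape: (16, 47, 70, 18)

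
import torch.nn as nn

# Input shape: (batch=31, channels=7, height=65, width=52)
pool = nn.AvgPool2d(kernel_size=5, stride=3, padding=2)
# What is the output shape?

Input shape: (31, 7, 65, 52)
Output shape: (31, 7, 22, 18)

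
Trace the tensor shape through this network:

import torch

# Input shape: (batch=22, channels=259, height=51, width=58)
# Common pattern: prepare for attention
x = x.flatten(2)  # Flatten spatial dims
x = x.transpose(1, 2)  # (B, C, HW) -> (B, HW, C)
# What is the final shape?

Input shape: (22, 259, 51, 58)
  -> after flatten(2): (22, 259, 2958)
Output shape: (22, 2958, 259)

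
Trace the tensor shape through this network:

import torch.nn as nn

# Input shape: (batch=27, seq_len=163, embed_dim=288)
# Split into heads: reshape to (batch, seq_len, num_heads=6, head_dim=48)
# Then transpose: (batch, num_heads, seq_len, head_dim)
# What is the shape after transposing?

Input shape: (27, 163, 288)
  -> after reshape: (27, 163, 6, 48)
Output shape: (27, 6, 163, 48)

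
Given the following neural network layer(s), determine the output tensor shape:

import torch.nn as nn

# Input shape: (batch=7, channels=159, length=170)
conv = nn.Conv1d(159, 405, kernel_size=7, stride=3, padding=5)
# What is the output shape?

Input shape: (7, 159, 170)
Output shape: (7, 405, 58)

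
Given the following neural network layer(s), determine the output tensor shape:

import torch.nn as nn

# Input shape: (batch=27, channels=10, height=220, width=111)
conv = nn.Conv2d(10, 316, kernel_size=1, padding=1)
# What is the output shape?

Input shape: (27, 10, 220, 111)
Output shape: (27, 316, 222, 113)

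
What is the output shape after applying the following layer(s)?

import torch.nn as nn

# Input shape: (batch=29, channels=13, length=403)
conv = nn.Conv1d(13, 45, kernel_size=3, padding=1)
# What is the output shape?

Input shape: (29, 13, 403)
Output shape: (29, 45, 403)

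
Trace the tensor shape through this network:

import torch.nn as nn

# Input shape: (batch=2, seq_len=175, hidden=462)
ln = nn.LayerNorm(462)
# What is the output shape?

Input shape: (2, 175, 462)
Output shape: (2, 175, 462)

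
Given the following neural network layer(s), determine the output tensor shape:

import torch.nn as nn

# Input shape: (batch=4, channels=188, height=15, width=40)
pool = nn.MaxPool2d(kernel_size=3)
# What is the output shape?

Input shape: (4, 188, 15, 40)
Output shape: (4, 188, 5, 13)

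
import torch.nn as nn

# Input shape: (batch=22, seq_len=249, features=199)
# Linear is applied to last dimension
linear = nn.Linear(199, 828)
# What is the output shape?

Input shape: (22, 249, 199)
Output shape: (22, 249, 828)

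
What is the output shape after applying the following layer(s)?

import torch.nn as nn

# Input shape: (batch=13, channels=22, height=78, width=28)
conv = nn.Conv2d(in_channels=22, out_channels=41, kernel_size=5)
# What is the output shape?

Input shape: (13, 22, 78, 28)
Output shape: (13, 41, 74, 24)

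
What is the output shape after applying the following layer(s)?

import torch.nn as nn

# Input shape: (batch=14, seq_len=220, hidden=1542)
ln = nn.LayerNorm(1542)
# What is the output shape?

Input shape: (14, 220, 1542)
Output shape: (14, 220, 1542)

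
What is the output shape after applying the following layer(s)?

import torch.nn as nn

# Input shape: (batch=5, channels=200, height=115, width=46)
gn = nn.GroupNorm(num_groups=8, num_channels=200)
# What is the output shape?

Input shape: (5, 200, 115, 46)
Output shape: (5, 200, 115, 46)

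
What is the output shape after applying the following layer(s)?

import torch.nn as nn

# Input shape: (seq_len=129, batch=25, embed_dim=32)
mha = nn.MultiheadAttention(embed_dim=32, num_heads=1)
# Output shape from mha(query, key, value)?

Input shape: (129, 25, 32)
Output shape: (129, 25, 32)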